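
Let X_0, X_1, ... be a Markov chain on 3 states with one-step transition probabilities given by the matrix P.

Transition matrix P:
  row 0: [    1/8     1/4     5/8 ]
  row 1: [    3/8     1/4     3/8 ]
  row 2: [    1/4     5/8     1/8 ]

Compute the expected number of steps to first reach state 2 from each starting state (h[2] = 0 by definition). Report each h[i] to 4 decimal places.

First-step conditioning: h[2] = 0; for i ≠ 2, h[i] = 1 + Σ_k P[i][k]·h[k].
  h[0] = 1 + 1/8·h[0] + 1/4·h[1]
  h[1] = 1 + 3/8·h[0] + 1/4·h[1]
Solving the 2×2 linear system over states ≠ 2 gives exactly h = [16/9, 20/9, 0] (h[2] = 0 is the target).

h = [1.7778, 2.2222, 0.0000]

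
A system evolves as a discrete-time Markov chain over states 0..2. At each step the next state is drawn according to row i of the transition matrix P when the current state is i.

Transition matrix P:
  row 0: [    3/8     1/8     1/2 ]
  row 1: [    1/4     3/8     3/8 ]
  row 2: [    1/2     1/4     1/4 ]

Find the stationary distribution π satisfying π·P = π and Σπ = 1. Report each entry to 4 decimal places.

Balance equations π_j = Σ_i π_i·P[i][j]:
  π_0 = 3/8·π_0 + 1/4·π_1 + 1/2·π_2
  π_1 = 1/8·π_0 + 3/8·π_1 + 1/4·π_2
  normalize: π_0 + π_1 + π_2 = 1
Solving the linear system gives exactly π = [24/61, 14/61, 23/61].

π = [0.3934, 0.2295, 0.3770]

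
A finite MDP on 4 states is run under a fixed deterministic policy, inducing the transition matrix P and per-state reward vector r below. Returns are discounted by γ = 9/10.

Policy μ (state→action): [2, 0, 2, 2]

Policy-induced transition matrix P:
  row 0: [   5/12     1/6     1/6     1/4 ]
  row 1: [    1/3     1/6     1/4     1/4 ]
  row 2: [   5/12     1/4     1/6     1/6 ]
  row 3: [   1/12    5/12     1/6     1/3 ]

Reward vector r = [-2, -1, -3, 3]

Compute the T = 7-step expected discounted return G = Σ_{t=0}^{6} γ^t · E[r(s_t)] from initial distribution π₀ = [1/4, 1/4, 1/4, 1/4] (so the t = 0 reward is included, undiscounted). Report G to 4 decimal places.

t=0: π = [0.2500, 0.2500, 0.2500, 0.2500], E[r] = -0.7500, γ^t·E[r] = -0.750000, running G = -0.750000
t=1: π = [0.3125, 0.2500, 0.1875, 0.2500], E[r] = -0.6875, γ^t·E[r] = -0.618750, running G = -1.368750
t=2: π = [0.3125, 0.2448, 0.1875, 0.2552], E[r] = -0.6667, γ^t·E[r] = -0.540000, running G = -1.908750
t=3: π = [0.3112, 0.2461, 0.1871, 0.2556], E[r] = -0.6628, γ^t·E[r] = -0.483152, running G = -2.391902
t=4: π = [0.3109, 0.2462, 0.1872, 0.2557], E[r] = -0.6624, γ^t·E[r] = -0.434624, running G = -2.826526
t=5: π = [0.3109, 0.2462, 0.1872, 0.2557], E[r] = -0.6624, γ^t·E[r] = -0.391158, running G = -3.217684
t=6: π = [0.3109, 0.2462, 0.1872, 0.2557], E[r] = -0.6624, γ^t·E[r] = -0.352045, running G = -3.569729

G = -3.5697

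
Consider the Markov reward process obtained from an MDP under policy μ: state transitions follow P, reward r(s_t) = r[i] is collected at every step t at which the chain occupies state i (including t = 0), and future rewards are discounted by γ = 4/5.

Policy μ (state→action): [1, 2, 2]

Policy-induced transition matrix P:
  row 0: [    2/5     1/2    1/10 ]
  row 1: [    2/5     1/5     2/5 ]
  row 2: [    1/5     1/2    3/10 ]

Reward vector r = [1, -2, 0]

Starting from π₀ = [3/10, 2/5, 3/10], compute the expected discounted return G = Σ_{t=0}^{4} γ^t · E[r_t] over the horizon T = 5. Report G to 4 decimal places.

t=0: π = [0.3000, 0.4000, 0.3000], E[r] = -0.5000, γ^t·E[r] = -0.500000, running G = -0.500000
t=1: π = [0.3400, 0.3800, 0.2800], E[r] = -0.4200, γ^t·E[r] = -0.336000, running G = -0.836000
t=2: π = [0.3440, 0.3860, 0.2700], E[r] = -0.4280, γ^t·E[r] = -0.273920, running G = -1.109920
t=3: π = [0.3460, 0.3842, 0.2698], E[r] = -0.4224, γ^t·E[r] = -0.216269, running G = -1.326189
t=4: π = [0.3460, 0.3847, 0.2692], E[r] = -0.4234, γ^t·E[r] = -0.173441, running G = -1.499630

G = -1.4996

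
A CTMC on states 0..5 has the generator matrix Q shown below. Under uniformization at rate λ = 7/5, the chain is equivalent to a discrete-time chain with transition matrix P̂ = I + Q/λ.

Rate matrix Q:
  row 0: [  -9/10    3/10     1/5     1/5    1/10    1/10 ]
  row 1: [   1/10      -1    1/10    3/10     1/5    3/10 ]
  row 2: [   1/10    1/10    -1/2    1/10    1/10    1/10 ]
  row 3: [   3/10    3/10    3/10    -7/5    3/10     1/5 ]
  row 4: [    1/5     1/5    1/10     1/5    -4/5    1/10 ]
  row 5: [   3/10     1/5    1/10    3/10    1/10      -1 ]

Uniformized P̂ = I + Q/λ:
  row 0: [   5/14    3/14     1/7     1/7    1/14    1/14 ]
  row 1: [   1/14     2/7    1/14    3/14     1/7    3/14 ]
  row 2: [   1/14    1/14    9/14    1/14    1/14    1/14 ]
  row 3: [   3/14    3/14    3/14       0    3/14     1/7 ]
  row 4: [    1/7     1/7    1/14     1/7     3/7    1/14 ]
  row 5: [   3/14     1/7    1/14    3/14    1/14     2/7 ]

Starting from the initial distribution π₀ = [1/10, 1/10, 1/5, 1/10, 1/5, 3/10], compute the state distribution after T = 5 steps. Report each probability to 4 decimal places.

t=0: π = [0.1000, 0.1000, 0.2000, 0.1000, 0.2000, 0.3000]
t=1: π = [0.1714, 0.1571, 0.2071, 0.1429, 0.1643, 0.1571]
t=2: π = [0.1750, 0.1730, 0.2224, 0.1301, 0.1617, 0.1378]
t=3: π = [0.1712, 0.1735, 0.2296, 0.1306, 0.1601, 0.1349]
t=4: π = [0.1697, 0.1728, 0.2335, 0.1298, 0.1597, 0.1345]
t=5: π = [0.1691, 0.1723, 0.2355, 0.1296, 0.1593, 0.1342]

π = [0.1691, 0.1723, 0.2355, 0.1296, 0.1593, 0.1342]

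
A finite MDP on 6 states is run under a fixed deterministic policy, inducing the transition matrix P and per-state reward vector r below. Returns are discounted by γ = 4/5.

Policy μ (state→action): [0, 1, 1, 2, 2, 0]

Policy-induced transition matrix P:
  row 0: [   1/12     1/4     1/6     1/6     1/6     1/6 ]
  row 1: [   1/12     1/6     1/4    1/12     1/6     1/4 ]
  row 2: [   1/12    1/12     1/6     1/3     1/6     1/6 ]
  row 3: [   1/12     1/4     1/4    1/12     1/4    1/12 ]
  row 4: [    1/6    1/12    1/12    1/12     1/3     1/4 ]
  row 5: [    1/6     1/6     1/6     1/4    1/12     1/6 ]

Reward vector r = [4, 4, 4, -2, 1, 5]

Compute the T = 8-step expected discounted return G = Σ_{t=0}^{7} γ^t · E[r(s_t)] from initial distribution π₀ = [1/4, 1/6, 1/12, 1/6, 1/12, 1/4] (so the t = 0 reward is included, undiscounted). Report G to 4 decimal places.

G = 11.2179

t=0: π = [0.2500, 0.1667, 0.0833, 0.1667, 0.0833, 0.2500], E[r] = 3.0000, γ^t·E[r] = 3.000000, running G = 3.000000
t=1: π = [0.1111, 0.1875, 0.1875, 0.1667, 0.1736, 0.1736], E[r] = 2.6528, γ^t·E[r] = 2.122222, running G = 5.122222
t=2: π = [0.1123, 0.1597, 0.1817, 0.1684, 0.1950, 0.1829], E[r] = 2.5874, γ^t·E[r] = 1.655926, running G = 6.778148
t=3: π = [0.1148, 0.1587, 0.1778, 0.1686, 0.1980, 0.1822], E[r] = 2.5767, γ^t·E[r] = 1.319284, running G = 8.097432
t=4: π = [0.1150, 0.1590, 0.1774, 0.1677, 0.1985, 0.1823], E[r] = 2.5805, γ^t·E[r] = 1.056976, running G = 9.154408
t=5: π = [0.1151, 0.1589, 0.1773, 0.1677, 0.1985, 0.1825], E[r] = 2.5809, γ^t·E[r] = 0.845700, running G = 10.000108
t=6: π = [0.1151, 0.1589, 0.1773, 0.1677, 0.1985, 0.1825], E[r] = 2.5809, γ^t·E[r] = 0.676562, running G = 10.676670
t=7: π = [0.1151, 0.1589, 0.1773, 0.1677, 0.1985, 0.1825], E[r] = 2.5809, γ^t·E[r] = 0.541253, running G = 11.217923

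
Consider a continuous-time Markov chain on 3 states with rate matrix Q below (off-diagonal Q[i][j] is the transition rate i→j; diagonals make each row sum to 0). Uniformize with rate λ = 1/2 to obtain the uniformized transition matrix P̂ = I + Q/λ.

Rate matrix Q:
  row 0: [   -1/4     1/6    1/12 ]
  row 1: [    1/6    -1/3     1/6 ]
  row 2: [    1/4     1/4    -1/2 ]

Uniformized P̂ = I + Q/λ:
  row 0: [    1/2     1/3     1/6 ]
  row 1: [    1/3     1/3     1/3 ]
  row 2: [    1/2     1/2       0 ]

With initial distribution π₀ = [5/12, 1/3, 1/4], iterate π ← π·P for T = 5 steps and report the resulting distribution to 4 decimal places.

t=0: π = [0.4167, 0.3333, 0.2500]
t=1: π = [0.4444, 0.3750, 0.1806]
t=2: π = [0.4375, 0.3634, 0.1991]
t=3: π = [0.4394, 0.3665, 0.1941]
t=4: π = [0.4389, 0.3657, 0.1954]
t=5: π = [0.4391, 0.3659, 0.1950]

π = [0.4391, 0.3659, 0.1950]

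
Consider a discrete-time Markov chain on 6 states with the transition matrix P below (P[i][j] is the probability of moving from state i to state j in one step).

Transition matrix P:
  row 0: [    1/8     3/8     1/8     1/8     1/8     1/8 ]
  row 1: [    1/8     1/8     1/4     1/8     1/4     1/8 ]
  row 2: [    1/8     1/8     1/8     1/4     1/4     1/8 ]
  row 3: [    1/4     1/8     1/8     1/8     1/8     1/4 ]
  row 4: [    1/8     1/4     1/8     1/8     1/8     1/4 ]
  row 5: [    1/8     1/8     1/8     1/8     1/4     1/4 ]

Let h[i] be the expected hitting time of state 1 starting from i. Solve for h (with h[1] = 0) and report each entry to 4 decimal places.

h = [4.1406, 0.0000, 5.4098, 5.3357, 4.8181, 5.4204]

First-step conditioning: h[1] = 0; for i ≠ 1, h[i] = 1 + Σ_k P[i][k]·h[k].
  h[0] = 1 + 1/8·h[0] + 1/8·h[2] + 1/8·h[3] + 1/8·h[4] + 1/8·h[5]
  h[2] = 1 + 1/8·h[0] + 1/8·h[2] + 1/4·h[3] + 1/4·h[4] + 1/8·h[5]
  h[3] = 1 + 1/4·h[0] + 1/8·h[2] + 1/8·h[3] + 1/8·h[4] + 1/4·h[5]
  h[4] = 1 + 1/8·h[0] + 1/8·h[2] + 1/8·h[3] + 1/8·h[4] + 1/4·h[5]
  h[5] = 1 + 1/8·h[0] + 1/8·h[2] + 1/8·h[3] + 1/4·h[4] + 1/4·h[5]
Solving the 5×5 linear system over states ≠ 1 gives exactly h = [28160/6801, 0, 12264/2267, 12096/2267, 32768/6801, 12288/2267] (h[1] = 0 is the target).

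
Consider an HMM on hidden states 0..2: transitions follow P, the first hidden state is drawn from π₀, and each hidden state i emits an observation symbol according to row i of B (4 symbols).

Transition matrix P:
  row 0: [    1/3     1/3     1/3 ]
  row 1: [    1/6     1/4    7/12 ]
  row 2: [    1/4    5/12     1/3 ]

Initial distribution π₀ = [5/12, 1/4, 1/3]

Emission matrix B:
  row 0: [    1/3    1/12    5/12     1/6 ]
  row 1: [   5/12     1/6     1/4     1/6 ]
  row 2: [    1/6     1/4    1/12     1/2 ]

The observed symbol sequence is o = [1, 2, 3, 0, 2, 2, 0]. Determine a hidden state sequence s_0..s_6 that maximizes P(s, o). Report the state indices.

path = [2, 1, 2, 1, 0, 0, 1]

t=0: δ = [3.472e-02, 4.167e-02, 8.333e-02]  (obs o_0=1)
t=1: δ = [8.681e-03, 8.681e-03, 2.315e-03]  ψ = [2, 2, 2]  (obs o_1=2)
t=2: δ = [4.823e-04, 4.823e-04, 2.532e-03]  ψ = [0, 0, 1]  (obs o_2=3)
t=3: δ = [2.110e-04, 4.396e-04, 1.407e-04]  ψ = [2, 2, 2]  (obs o_3=0)
t=4: δ = [3.052e-05, 2.747e-05, 2.137e-05]  ψ = [1, 1, 1]  (obs o_4=2)
t=5: δ = [4.240e-06, 2.544e-06, 1.335e-06]  ψ = [0, 0, 1]  (obs o_5=2)
t=6: δ = [4.711e-07, 5.888e-07, 2.473e-07]  ψ = [0, 0, 1]  (obs o_6=0)
backtrack: best end state = 1; path = [2, 1, 2, 1, 0, 0, 1]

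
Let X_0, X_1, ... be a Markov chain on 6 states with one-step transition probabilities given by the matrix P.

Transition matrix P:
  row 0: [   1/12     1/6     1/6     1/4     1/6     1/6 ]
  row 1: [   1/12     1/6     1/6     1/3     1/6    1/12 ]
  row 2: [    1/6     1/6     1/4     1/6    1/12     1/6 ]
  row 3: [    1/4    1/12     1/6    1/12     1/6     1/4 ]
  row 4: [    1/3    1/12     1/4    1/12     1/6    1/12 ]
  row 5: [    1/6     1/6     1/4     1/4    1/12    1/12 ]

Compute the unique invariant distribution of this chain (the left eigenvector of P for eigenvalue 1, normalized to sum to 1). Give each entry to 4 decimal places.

π = [0.1788, 0.1394, 0.2077, 0.1898, 0.1371, 0.1472]

Balance equations π_j = Σ_i π_i·P[i][j]:
  π_0 = 1/12·π_0 + 1/12·π_1 + 1/6·π_2 + 1/4·π_3 + 1/3·π_4 + 1/6·π_5
  π_1 = 1/6·π_0 + 1/6·π_1 + 1/6·π_2 + 1/12·π_3 + 1/12·π_4 + 1/6·π_5
  π_2 = 1/6·π_0 + 1/6·π_1 + 1/4·π_2 + 1/6·π_3 + 1/4·π_4 + 1/4·π_5
  π_3 = 1/4·π_0 + 1/3·π_1 + 1/6·π_2 + 1/12·π_3 + 1/12·π_4 + 1/4·π_5
  π_4 = 1/6·π_0 + 1/6·π_1 + 1/12·π_2 + 1/6·π_3 + 1/6·π_4 + 1/12·π_5
  normalize: π_0 + π_1 + π_2 + π_3 + π_4 + π_5 = 1
Solving the linear system gives exactly π = [1153/6448, 29/208, 103/496, 153/806, 17/124, 73/496].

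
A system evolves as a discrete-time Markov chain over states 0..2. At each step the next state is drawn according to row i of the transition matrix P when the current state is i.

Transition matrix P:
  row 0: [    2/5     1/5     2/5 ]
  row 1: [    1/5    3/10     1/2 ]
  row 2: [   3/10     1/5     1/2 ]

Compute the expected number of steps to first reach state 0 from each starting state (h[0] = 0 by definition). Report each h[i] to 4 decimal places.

h = [0.0000, 4.0000, 3.6000]

First-step conditioning: h[0] = 0; for i ≠ 0, h[i] = 1 + Σ_k P[i][k]·h[k].
  h[1] = 1 + 3/10·h[1] + 1/2·h[2]
  h[2] = 1 + 1/5·h[1] + 1/2·h[2]
Solving the 2×2 linear system over states ≠ 0 gives exactly h = [0, 4, 18/5] (h[0] = 0 is the target).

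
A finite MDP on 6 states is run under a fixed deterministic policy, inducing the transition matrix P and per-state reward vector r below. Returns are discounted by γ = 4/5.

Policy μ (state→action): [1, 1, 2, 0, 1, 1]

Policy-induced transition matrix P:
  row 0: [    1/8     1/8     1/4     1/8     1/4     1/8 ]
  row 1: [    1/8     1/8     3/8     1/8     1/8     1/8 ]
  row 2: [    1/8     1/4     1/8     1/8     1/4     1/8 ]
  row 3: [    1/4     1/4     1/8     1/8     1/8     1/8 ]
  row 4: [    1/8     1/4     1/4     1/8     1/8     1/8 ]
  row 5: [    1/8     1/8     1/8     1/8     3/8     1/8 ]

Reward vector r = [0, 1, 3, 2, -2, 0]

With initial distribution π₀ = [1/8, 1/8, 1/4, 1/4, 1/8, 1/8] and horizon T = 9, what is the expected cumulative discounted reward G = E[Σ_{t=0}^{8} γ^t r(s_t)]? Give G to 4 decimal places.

t=0: π = [0.1250, 0.1250, 0.2500, 0.2500, 0.1250, 0.1250], E[r] = 1.1250, γ^t·E[r] = 1.125000, running G = 1.125000
t=1: π = [0.1563, 0.2031, 0.1875, 0.1250, 0.2031, 0.1250], E[r] = 0.6094, γ^t·E[r] = 0.487500, running G = 1.612500
t=2: π = [0.1406, 0.1895, 0.2207, 0.1250, 0.1992, 0.1250], E[r] = 0.7031, γ^t·E[r] = 0.450000, running G = 2.062500
t=3: π = [0.1406, 0.1931, 0.2148, 0.1250, 0.2014, 0.1250], E[r] = 0.6848, γ^t·E[r] = 0.350625, running G = 2.413125
t=4: π = [0.1406, 0.1927, 0.2160, 0.1250, 0.2007, 0.1250], E[r] = 0.6894, γ^t·E[r] = 0.282375, running G = 2.695500
t=5: π = [0.1406, 0.1927, 0.2158, 0.1250, 0.2008, 0.1250], E[r] = 0.6885, γ^t·E[r] = 0.225619, running G = 2.921119
t=6: π = [0.1406, 0.1927, 0.2159, 0.1250, 0.2008, 0.1250], E[r] = 0.6887, γ^t·E[r] = 0.180533, running G = 3.101651
t=7: π = [0.1406, 0.1927, 0.2159, 0.1250, 0.2008, 0.1250], E[r] = 0.6887, γ^t·E[r] = 0.144421, running G = 3.246073
t=8: π = [0.1406, 0.1927, 0.2159, 0.1250, 0.2008, 0.1250], E[r] = 0.6887, γ^t·E[r] = 0.115538, running G = 3.361610

G = 3.3616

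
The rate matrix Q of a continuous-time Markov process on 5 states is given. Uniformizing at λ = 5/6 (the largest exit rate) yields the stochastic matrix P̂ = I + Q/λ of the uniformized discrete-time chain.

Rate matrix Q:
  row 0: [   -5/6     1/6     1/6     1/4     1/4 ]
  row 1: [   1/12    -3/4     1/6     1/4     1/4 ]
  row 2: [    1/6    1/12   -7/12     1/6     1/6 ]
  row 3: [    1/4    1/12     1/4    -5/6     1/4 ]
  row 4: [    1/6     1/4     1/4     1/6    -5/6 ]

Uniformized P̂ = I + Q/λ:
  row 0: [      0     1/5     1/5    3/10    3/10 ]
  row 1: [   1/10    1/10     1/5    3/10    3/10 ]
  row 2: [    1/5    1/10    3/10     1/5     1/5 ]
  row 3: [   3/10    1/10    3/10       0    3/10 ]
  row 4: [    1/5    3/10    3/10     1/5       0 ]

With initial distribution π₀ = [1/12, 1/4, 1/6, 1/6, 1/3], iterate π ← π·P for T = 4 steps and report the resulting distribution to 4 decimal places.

π = [0.1692, 0.1587, 0.2669, 0.1945, 0.2108]

t=0: π = [0.0833, 0.2500, 0.1667, 0.1667, 0.3333]
t=1: π = [0.1750, 0.1750, 0.2667, 0.2000, 0.1833]
t=2: π = [0.1675, 0.1542, 0.2650, 0.1950, 0.2183]
t=3: π = [0.1706, 0.1604, 0.2678, 0.1932, 0.2080]
t=4: π = [0.1692, 0.1587, 0.2669, 0.1945, 0.2108]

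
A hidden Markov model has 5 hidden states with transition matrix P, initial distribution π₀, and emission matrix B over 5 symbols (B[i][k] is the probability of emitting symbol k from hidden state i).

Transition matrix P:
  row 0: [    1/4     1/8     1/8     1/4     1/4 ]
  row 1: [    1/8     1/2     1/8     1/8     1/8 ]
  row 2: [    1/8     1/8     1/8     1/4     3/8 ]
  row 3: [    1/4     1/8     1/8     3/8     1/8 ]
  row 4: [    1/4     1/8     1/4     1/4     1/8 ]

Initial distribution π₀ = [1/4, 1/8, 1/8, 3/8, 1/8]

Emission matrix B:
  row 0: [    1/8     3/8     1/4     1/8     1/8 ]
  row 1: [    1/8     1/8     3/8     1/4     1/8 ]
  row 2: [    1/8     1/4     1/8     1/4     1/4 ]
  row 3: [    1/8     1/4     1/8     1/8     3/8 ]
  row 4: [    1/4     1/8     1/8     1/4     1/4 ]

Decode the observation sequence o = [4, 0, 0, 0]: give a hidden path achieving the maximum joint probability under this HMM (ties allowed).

path = [3, 3, 3, 3]

t=0: δ = [3.125e-02, 1.562e-02, 3.125e-02, 1.406e-01, 3.125e-02]  (obs o_0=4)
t=1: δ = [4.395e-03, 2.197e-03, 2.197e-03, 6.592e-03, 4.395e-03]  ψ = [3, 3, 3, 3, 3]  (obs o_1=0)
t=2: δ = [2.060e-04, 1.373e-04, 1.373e-04, 3.090e-04, 2.747e-04]  ψ = [3, 1, 4, 3, 0]  (obs o_2=0)
t=3: δ = [9.656e-06, 8.583e-06, 8.583e-06, 1.448e-05, 1.287e-05]  ψ = [3, 1, 4, 3, 0]  (obs o_3=0)
backtrack: best end state = 3; path = [3, 3, 3, 3]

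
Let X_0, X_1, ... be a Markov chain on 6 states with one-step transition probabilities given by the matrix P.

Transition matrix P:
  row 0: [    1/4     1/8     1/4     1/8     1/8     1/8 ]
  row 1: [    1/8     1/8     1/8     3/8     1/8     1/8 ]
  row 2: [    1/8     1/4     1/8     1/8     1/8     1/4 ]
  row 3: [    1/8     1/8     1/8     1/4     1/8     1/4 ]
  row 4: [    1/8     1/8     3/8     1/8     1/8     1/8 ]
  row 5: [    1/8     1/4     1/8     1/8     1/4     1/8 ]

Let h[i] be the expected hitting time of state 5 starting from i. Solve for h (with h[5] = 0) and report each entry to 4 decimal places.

h = [5.7782, 5.6769, 5.1250, 5.0461, 5.6966, 0.0000]

First-step conditioning: h[5] = 0; for i ≠ 5, h[i] = 1 + Σ_k P[i][k]·h[k].
  h[0] = 1 + 1/4·h[0] + 1/8·h[1] + 1/4·h[2] + 1/8·h[3] + 1/8·h[4]
  h[1] = 1 + 1/8·h[0] + 1/8·h[1] + 1/8·h[2] + 3/8·h[3] + 1/8·h[4]
  h[2] = 1 + 1/8·h[0] + 1/4·h[1] + 1/8·h[2] + 1/8·h[3] + 1/8·h[4]
  h[3] = 1 + 1/8·h[0] + 1/8·h[1] + 1/8·h[2] + 1/4·h[3] + 1/8·h[4]
  h[4] = 1 + 1/8·h[0] + 1/8·h[1] + 3/8·h[2] + 1/8·h[3] + 1/8·h[4]
Solving the 5×5 linear system over states ≠ 5 gives exactly h = [5472/947, 5376/947, 14560/2841, 14336/2841, 16184/2841, 0] (h[5] = 0 is the target).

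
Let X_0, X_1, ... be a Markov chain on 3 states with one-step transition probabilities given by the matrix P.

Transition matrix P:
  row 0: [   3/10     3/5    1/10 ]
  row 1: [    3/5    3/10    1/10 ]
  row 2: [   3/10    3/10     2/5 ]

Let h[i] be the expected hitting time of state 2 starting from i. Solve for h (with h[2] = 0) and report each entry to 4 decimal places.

h = [10.0000, 10.0000, 0.0000]

First-step conditioning: h[2] = 0; for i ≠ 2, h[i] = 1 + Σ_k P[i][k]·h[k].
  h[0] = 1 + 3/10·h[0] + 3/5·h[1]
  h[1] = 1 + 3/5·h[0] + 3/10·h[1]
Solving the 2×2 linear system over states ≠ 2 gives exactly h = [10, 10, 0] (h[2] = 0 is the target).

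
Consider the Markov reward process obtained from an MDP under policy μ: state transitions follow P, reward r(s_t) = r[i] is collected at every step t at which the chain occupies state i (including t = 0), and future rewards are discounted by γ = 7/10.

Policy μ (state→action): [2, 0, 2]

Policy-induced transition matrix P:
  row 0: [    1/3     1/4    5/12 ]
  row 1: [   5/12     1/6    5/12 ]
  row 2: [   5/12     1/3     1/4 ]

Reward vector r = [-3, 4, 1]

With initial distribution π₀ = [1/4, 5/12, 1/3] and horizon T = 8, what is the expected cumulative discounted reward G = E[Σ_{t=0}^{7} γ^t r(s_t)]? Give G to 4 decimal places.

G = 1.6965

t=0: π = [0.2500, 0.4167, 0.3333], E[r] = 1.2500, γ^t·E[r] = 1.250000, running G = 1.250000
t=1: π = [0.3958, 0.2431, 0.3611], E[r] = 0.1458, γ^t·E[r] = 0.102083, running G = 1.352083
t=2: π = [0.3837, 0.2598, 0.3565], E[r] = 0.2448, γ^t·E[r] = 0.119948, running G = 1.472031
t=3: π = [0.3847, 0.2581, 0.3573], E[r] = 0.2354, γ^t·E[r] = 0.080738, running G = 1.552769
t=4: π = [0.3846, 0.2583, 0.3571], E[r] = 0.2364, γ^t·E[r] = 0.056751, running G = 1.609520
t=5: π = [0.3846, 0.2582, 0.3571], E[r] = 0.2363, γ^t·E[r] = 0.039707, running G = 1.649227
t=6: π = [0.3846, 0.2582, 0.3571], E[r] = 0.2363, γ^t·E[r] = 0.027796, running G = 1.677023
t=7: π = [0.3846, 0.2582, 0.3571], E[r] = 0.2363, γ^t·E[r] = 0.019457, running G = 1.696481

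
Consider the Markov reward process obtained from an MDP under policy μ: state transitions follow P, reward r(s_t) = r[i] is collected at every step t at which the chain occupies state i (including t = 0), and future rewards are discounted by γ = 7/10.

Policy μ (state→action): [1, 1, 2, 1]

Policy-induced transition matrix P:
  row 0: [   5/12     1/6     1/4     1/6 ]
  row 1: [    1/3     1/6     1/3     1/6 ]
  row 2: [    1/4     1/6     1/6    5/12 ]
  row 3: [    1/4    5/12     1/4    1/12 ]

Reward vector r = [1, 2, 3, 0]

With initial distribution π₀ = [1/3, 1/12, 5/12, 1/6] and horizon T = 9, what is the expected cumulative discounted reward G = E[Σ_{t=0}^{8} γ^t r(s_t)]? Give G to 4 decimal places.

G = 4.9919

t=0: π = [0.3333, 0.0833, 0.4167, 0.1667], E[r] = 1.7500, γ^t·E[r] = 1.750000, running G = 1.750000
t=1: π = [0.3125, 0.2083, 0.2222, 0.2569], E[r] = 1.3958, γ^t·E[r] = 0.977083, running G = 2.727083
t=2: π = [0.3194, 0.2309, 0.2488, 0.2008], E[r] = 1.5278, γ^t·E[r] = 0.748611, running G = 3.475694
t=3: π = [0.3225, 0.2169, 0.2485, 0.2121], E[r] = 1.5017, γ^t·E[r] = 0.515095, running G = 3.990790
t=4: π = [0.3218, 0.2197, 0.2474, 0.2111], E[r] = 1.5033, γ^t·E[r] = 0.360946, running G = 4.351736
t=5: π = [0.3219, 0.2194, 0.2477, 0.2109], E[r] = 1.5039, γ^t·E[r] = 0.252764, running G = 4.604500
t=6: π = [0.3219, 0.2194, 0.2476, 0.2110], E[r] = 1.5037, γ^t·E[r] = 0.176906, running G = 4.781405
t=7: π = [0.3219, 0.2194, 0.2476, 0.2110], E[r] = 1.5037, γ^t·E[r] = 0.123838, running G = 4.905243
t=8: π = [0.3219, 0.2194, 0.2476, 0.2110], E[r] = 1.5037, γ^t·E[r] = 0.086686, running G = 4.991929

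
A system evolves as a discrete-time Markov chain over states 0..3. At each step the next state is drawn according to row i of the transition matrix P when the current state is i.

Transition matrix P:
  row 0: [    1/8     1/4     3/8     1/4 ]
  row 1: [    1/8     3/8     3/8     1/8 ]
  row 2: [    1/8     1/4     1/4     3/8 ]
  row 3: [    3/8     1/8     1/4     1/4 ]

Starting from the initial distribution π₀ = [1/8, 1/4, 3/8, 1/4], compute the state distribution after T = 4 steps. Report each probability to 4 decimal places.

π = [0.1893, 0.2490, 0.3047, 0.2570]

t=0: π = [0.1250, 0.2500, 0.3750, 0.2500]
t=1: π = [0.1875, 0.2500, 0.2969, 0.2656]
t=2: π = [0.1914, 0.2480, 0.3047, 0.2559]
t=3: π = [0.1890, 0.2490, 0.3049, 0.2571]
t=4: π = [0.1893, 0.2490, 0.3047, 0.2570]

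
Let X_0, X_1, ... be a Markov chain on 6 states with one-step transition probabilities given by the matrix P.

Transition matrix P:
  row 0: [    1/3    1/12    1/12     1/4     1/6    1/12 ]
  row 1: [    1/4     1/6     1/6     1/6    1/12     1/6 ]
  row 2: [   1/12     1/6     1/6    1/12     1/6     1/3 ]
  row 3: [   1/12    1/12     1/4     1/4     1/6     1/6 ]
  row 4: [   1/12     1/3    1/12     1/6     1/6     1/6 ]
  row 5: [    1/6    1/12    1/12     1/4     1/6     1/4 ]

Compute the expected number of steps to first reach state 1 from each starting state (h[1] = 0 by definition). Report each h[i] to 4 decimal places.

First-step conditioning: h[1] = 0; for i ≠ 1, h[i] = 1 + Σ_k P[i][k]·h[k].
  h[0] = 1 + 1/3·h[0] + 1/12·h[2] + 1/4·h[3] + 1/6·h[4] + 1/12·h[5]
  h[2] = 1 + 1/12·h[0] + 1/6·h[2] + 1/12·h[3] + 1/6·h[4] + 1/3·h[5]
  h[3] = 1 + 1/12·h[0] + 1/4·h[2] + 1/4·h[3] + 1/6·h[4] + 1/6·h[5]
  h[4] = 1 + 1/12·h[0] + 1/12·h[2] + 1/6·h[3] + 1/6·h[4] + 1/6·h[5]
  h[5] = 1 + 1/6·h[0] + 1/12·h[2] + 1/4·h[3] + 1/6·h[4] + 1/4·h[5]
Solving the 5×5 linear system over states ≠ 1 gives exactly h = [4896/665, 0, 4464/665, 4824/665, 3678/665, 4896/665] (h[1] = 0 is the target).

h = [7.3624, 0.0000, 6.7128, 7.2541, 5.5308, 7.3624]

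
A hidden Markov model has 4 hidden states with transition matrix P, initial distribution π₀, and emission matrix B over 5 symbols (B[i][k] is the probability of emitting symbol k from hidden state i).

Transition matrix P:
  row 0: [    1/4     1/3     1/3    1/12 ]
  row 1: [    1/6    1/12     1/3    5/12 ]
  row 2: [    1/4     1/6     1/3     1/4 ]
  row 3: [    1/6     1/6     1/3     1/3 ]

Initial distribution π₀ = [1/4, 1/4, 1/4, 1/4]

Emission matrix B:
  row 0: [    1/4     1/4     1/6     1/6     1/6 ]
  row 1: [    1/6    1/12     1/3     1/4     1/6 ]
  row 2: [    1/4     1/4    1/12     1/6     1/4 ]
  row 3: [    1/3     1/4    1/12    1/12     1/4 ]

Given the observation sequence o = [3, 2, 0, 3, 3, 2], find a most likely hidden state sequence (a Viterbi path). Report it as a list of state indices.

path = [0, 1, 3, 2, 0, 1]

t=0: δ = [4.167e-02, 6.250e-02, 4.167e-02, 2.083e-02]  (obs o_0=3)
t=1: δ = [1.736e-03, 4.630e-03, 1.736e-03, 2.170e-03]  ψ = [0, 0, 1, 1]  (obs o_1=2)
t=2: δ = [1.929e-04, 9.645e-05, 3.858e-04, 6.430e-04]  ψ = [1, 0, 1, 1]  (obs o_2=0)
t=3: δ = [1.786e-05, 2.679e-05, 3.572e-05, 1.786e-05]  ψ = [3, 3, 3, 3]  (obs o_3=3)
t=4: δ = [1.488e-06, 1.488e-06, 1.985e-06, 9.303e-07]  ψ = [2, 0, 2, 1]  (obs o_4=3)
t=5: δ = [8.269e-08, 1.654e-07, 5.513e-08, 5.168e-08]  ψ = [2, 0, 2, 1]  (obs o_5=2)
backtrack: best end state = 1; path = [0, 1, 3, 2, 0, 1]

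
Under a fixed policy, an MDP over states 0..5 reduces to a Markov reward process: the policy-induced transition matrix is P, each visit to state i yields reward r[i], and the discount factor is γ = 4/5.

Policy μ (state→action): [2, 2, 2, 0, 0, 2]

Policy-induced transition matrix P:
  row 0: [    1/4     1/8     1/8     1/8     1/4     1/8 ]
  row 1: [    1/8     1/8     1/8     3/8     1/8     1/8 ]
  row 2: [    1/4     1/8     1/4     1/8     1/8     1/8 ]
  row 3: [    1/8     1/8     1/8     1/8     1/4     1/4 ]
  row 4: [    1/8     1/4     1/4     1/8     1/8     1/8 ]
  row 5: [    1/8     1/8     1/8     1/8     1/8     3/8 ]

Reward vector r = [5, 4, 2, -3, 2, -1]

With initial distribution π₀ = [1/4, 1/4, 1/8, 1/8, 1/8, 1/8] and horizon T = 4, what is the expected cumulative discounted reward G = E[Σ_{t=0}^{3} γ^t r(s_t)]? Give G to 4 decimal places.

t=0: π = [0.2500, 0.2500, 0.1250, 0.1250, 0.1250, 0.1250], E[r] = 2.2500, γ^t·E[r] = 2.250000, running G = 2.250000
t=1: π = [0.1719, 0.1406, 0.1563, 0.1875, 0.1719, 0.1719], E[r] = 1.3438, γ^t·E[r] = 1.075000, running G = 3.325000
t=2: π = [0.1660, 0.1465, 0.1660, 0.1602, 0.1699, 0.1914], E[r] = 1.4160, γ^t·E[r] = 0.906250, running G = 4.231250
t=3: π = [0.1665, 0.1462, 0.1670, 0.1616, 0.1658, 0.1929], E[r] = 1.4053, γ^t·E[r] = 0.719500, running G = 4.950750

G = 4.9508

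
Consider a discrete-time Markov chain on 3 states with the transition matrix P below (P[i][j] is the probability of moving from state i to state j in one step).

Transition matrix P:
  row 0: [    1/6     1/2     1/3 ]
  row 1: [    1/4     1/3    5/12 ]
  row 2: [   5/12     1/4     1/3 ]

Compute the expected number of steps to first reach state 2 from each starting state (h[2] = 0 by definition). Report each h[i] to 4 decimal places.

First-step conditioning: h[2] = 0; for i ≠ 2, h[i] = 1 + Σ_k P[i][k]·h[k].
  h[0] = 1 + 1/6·h[0] + 1/2·h[1]
  h[1] = 1 + 1/4·h[0] + 1/3·h[1]
Solving the 2×2 linear system over states ≠ 2 gives exactly h = [84/31, 78/31, 0] (h[2] = 0 is the target).

h = [2.7097, 2.5161, 0.0000]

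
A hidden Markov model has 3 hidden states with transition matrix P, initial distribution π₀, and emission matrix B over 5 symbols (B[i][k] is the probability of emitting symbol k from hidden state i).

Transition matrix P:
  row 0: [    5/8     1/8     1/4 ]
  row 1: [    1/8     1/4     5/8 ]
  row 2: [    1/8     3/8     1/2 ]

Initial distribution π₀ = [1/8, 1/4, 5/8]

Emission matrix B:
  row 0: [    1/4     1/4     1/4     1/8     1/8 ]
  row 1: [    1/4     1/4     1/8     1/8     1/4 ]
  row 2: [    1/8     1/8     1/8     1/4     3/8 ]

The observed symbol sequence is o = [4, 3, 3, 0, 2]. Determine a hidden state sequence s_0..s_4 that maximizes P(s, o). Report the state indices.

t=0: δ = [1.562e-02, 6.250e-02, 2.344e-01]  (obs o_0=4)
t=1: δ = [3.662e-03, 1.099e-02, 2.930e-02]  ψ = [2, 2, 2]  (obs o_1=3)
t=2: δ = [4.578e-04, 1.373e-03, 3.662e-03]  ψ = [2, 2, 2]  (obs o_2=3)
t=3: δ = [1.144e-04, 3.433e-04, 2.289e-04]  ψ = [2, 2, 2]  (obs o_3=0)
t=4: δ = [1.788e-05, 1.073e-05, 2.682e-05]  ψ = [0, 1, 1]  (obs o_4=2)
backtrack: best end state = 2; path = [2, 2, 2, 1, 2]

path = [2, 2, 2, 1, 2]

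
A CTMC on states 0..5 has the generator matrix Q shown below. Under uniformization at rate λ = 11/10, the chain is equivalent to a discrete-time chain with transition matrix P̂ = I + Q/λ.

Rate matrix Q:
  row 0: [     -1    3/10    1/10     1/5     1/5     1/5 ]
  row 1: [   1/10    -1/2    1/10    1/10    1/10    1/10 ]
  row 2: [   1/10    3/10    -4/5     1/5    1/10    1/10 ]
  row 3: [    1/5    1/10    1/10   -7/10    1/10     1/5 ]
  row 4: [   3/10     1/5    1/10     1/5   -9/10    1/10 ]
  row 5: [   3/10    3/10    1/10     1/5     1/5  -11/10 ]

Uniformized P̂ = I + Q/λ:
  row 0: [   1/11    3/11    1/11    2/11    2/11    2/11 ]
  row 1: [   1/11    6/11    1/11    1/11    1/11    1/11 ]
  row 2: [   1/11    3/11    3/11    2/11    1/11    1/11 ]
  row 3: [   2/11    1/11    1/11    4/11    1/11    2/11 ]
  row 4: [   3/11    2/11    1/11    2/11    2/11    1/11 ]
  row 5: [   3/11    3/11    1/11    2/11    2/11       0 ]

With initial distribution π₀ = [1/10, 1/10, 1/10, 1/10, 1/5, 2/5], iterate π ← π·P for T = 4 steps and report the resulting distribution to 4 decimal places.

t=0: π = [0.1000, 0.1000, 0.1000, 0.1000, 0.2000, 0.4000]
t=1: π = [0.2091, 0.2636, 0.1091, 0.1909, 0.1545, 0.0727]
t=2: π = [0.1496, 0.2959, 0.1107, 0.1926, 0.1306, 0.1207]
t=3: π = [0.1541, 0.3065, 0.1110, 0.1899, 0.1273, 0.1110]
t=4: π = [0.1515, 0.3102, 0.1111, 0.1885, 0.1266, 0.1121]

π = [0.1515, 0.3102, 0.1111, 0.1885, 0.1266, 0.1121]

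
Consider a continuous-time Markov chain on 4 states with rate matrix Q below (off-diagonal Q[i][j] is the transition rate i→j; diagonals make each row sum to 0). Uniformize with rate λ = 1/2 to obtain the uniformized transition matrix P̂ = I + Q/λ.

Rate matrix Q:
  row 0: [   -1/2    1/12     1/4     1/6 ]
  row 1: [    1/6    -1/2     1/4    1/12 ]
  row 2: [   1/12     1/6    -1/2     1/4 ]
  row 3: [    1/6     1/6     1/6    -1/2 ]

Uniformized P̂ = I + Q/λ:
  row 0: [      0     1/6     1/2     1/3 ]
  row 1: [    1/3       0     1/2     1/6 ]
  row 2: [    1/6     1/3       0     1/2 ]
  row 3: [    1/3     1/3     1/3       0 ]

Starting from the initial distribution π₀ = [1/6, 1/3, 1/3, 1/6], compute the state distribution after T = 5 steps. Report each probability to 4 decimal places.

t=0: π = [0.1667, 0.3333, 0.3333, 0.1667]
t=1: π = [0.2222, 0.1944, 0.3056, 0.2778]
t=2: π = [0.2083, 0.2315, 0.3009, 0.2593]
t=3: π = [0.2137, 0.2215, 0.3063, 0.2585]
t=4: π = [0.2110, 0.2239, 0.3038, 0.2613]
t=5: π = [0.2124, 0.2235, 0.3046, 0.2595]

π = [0.2124, 0.2235, 0.3046, 0.2595]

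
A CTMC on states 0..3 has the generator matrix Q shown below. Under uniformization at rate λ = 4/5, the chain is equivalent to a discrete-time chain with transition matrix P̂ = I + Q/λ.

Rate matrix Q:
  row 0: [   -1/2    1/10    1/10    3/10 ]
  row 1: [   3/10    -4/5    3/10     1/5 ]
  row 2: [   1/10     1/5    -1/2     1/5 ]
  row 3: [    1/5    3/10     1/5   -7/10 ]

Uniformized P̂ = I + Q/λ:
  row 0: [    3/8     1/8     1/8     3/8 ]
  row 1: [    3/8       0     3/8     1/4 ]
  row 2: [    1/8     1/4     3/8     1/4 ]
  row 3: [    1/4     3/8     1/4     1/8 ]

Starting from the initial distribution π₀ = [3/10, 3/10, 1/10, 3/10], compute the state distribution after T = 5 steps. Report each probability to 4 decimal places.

t=0: π = [0.3000, 0.3000, 0.1000, 0.3000]
t=1: π = [0.3125, 0.1750, 0.2625, 0.2500]
t=2: π = [0.2781, 0.1984, 0.2656, 0.2578]
t=3: π = [0.2764, 0.1979, 0.2732, 0.2525]
t=4: π = [0.2751, 0.1976, 0.2743, 0.2530]
t=5: π = [0.2748, 0.1978, 0.2746, 0.2528]

π = [0.2748, 0.1978, 0.2746, 0.2528]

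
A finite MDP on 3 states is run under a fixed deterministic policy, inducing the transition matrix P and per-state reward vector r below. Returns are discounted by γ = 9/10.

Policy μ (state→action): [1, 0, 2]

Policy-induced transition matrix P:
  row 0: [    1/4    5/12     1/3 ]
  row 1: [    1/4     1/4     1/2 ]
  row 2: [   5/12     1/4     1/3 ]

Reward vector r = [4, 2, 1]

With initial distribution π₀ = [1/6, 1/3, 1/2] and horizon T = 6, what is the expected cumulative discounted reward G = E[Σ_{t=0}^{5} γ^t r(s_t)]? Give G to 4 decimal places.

t=0: π = [0.1667, 0.3333, 0.5000], E[r] = 1.8333, γ^t·E[r] = 1.833333, running G = 1.833333
t=1: π = [0.3333, 0.2778, 0.3889], E[r] = 2.2778, γ^t·E[r] = 2.050000, running G = 3.883333
t=2: π = [0.3148, 0.3056, 0.3796], E[r] = 2.2500, γ^t·E[r] = 1.822500, running G = 5.705833
t=3: π = [0.3133, 0.3025, 0.3843], E[r] = 2.2423, γ^t·E[r] = 1.634625, running G = 7.340458
t=4: π = [0.3140, 0.3022, 0.3837], E[r] = 2.2443, γ^t·E[r] = 1.472513, running G = 8.812971
t=5: π = [0.3140, 0.3023, 0.3837], E[r] = 2.2442, γ^t·E[r] = 1.325185, running G = 10.138156

G = 10.1382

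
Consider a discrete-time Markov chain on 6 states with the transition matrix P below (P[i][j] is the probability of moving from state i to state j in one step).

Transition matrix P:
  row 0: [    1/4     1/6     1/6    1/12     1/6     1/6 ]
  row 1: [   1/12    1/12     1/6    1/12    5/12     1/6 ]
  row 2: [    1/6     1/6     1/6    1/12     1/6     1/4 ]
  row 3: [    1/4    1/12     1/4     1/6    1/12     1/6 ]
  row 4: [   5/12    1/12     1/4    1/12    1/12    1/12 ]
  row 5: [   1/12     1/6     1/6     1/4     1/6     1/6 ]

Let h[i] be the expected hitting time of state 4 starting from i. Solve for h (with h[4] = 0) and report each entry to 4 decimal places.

First-step conditioning: h[4] = 0; for i ≠ 4, h[i] = 1 + Σ_k P[i][k]·h[k].
  h[0] = 1 + 1/4·h[0] + 1/6·h[1] + 1/6·h[2] + 1/12·h[3] + 1/6·h[5]
  h[1] = 1 + 1/12·h[0] + 1/12·h[1] + 1/6·h[2] + 1/12·h[3] + 1/6·h[5]
  h[2] = 1 + 1/6·h[0] + 1/6·h[1] + 1/6·h[2] + 1/12·h[3] + 1/4·h[5]
  h[3] = 1 + 1/4·h[0] + 1/12·h[1] + 1/4·h[2] + 1/6·h[3] + 1/6·h[5]
  h[5] = 1 + 1/12·h[0] + 1/6·h[1] + 1/6·h[2] + 1/4·h[3] + 1/6·h[5]
Solving the 5×5 linear system over states ≠ 4 gives exactly h = [4407/848, 1695/424, 30897/5936, 34305/5936, 0, 31425/5936] (h[4] = 0 is the target).

h = [5.1969, 3.9976, 5.2050, 5.7791, 0.0000, 5.2940]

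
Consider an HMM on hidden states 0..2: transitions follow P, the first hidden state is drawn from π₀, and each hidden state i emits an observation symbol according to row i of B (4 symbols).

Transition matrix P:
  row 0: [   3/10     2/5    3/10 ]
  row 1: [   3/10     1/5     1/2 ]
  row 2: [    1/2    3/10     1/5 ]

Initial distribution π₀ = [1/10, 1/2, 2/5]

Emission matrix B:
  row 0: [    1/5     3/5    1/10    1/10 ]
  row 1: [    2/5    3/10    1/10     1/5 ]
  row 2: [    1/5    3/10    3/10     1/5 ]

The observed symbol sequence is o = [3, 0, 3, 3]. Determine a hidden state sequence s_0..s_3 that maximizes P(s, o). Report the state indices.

t=0: δ = [1.000e-02, 1.000e-01, 8.000e-02]  (obs o_0=3)
t=1: δ = [8.000e-03, 9.600e-03, 1.000e-02]  ψ = [2, 2, 1]  (obs o_1=0)
t=2: δ = [5.000e-04, 6.400e-04, 9.600e-04]  ψ = [2, 0, 1]  (obs o_2=3)
t=3: δ = [4.800e-05, 5.760e-05, 6.400e-05]  ψ = [2, 2, 1]  (obs o_3=3)
backtrack: best end state = 2; path = [2, 0, 1, 2]

path = [2, 0, 1, 2]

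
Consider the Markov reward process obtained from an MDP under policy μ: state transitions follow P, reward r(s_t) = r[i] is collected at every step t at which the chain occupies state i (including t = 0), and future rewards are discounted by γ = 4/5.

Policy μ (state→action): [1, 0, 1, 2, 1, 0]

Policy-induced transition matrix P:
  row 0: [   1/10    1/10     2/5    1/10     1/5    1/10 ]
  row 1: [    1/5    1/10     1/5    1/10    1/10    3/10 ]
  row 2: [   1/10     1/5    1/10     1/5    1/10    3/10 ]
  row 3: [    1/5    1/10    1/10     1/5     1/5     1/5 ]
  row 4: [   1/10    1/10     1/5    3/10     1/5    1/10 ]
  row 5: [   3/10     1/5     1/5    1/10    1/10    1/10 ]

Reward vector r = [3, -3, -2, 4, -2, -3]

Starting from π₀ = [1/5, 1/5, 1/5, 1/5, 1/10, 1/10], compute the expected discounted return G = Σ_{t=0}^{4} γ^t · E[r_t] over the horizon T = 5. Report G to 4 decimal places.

t=0: π = [0.2000, 0.2000, 0.2000, 0.2000, 0.1000, 0.1000], E[r] = -0.1000, γ^t·E[r] = -0.100000, running G = -0.100000
t=1: π = [0.1600, 0.1300, 0.2000, 0.1600, 0.1500, 0.2000], E[r] = -0.5700, γ^t·E[r] = -0.456000, running G = -0.556000
t=2: π = [0.1690, 0.1400, 0.1960, 0.1660, 0.1470, 0.1820], E[r] = -0.4810, γ^t·E[r] = -0.307840, running G = -0.863840
t=3: π = [0.1670, 0.1378, 0.1976, 0.1656, 0.1482, 0.1838], E[r] = -0.4930, γ^t·E[r] = -0.252416, running G = -1.116256
t=4: π = [0.1671, 0.1381, 0.1971, 0.1660, 0.1481, 0.1836], E[r] = -0.4905, γ^t·E[r] = -0.200917, running G = -1.317173

G = -1.3172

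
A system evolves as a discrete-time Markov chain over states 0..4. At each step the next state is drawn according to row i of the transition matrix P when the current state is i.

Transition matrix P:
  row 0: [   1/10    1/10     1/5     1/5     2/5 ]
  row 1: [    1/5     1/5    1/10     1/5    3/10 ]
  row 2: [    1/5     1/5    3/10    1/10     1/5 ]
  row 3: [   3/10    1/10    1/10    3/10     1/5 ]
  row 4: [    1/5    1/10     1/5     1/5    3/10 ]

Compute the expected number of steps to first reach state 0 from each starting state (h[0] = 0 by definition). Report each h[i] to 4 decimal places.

First-step conditioning: h[0] = 0; for i ≠ 0, h[i] = 1 + Σ_k P[i][k]·h[k].
  h[1] = 1 + 1/5·h[1] + 1/10·h[2] + 1/5·h[3] + 3/10·h[4]
  h[2] = 1 + 1/5·h[1] + 3/10·h[2] + 1/10·h[3] + 1/5·h[4]
  h[3] = 1 + 1/10·h[1] + 1/10·h[2] + 3/10·h[3] + 1/5·h[4]
  h[4] = 1 + 1/10·h[1] + 1/5·h[2] + 1/5·h[3] + 3/10·h[4]
Solving the 4×4 linear system over states ≠ 0 gives exactly h = [0, 1456/321, 492/107, 1294/321, 486/107] (h[0] = 0 is the target).

h = [0.0000, 4.5358, 4.5981, 4.0312, 4.5421]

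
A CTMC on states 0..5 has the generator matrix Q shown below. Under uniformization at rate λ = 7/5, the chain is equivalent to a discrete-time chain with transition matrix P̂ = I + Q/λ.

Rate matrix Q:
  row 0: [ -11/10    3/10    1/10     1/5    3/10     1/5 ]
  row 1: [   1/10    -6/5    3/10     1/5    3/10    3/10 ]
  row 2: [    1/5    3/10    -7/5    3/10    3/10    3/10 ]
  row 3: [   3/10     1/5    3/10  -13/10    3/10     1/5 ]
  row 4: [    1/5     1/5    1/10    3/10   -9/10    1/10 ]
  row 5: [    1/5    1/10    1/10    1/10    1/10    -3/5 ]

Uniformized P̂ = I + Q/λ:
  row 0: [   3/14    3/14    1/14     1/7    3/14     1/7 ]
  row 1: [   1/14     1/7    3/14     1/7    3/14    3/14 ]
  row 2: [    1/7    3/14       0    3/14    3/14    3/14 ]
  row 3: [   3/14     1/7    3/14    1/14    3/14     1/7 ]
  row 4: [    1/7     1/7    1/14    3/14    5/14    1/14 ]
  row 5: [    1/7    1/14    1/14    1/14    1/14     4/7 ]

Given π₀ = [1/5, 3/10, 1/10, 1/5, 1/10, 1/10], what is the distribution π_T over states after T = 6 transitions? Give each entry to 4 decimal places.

π = [0.1534, 0.1432, 0.1041, 0.1373, 0.2078, 0.2543]

t=0: π = [0.2000, 0.3000, 0.1000, 0.2000, 0.1000, 0.1000]
t=1: π = [0.1500, 0.1571, 0.1357, 0.1357, 0.2143, 0.2071]
t=2: π = [0.1520, 0.1485, 0.1036, 0.1434, 0.2153, 0.2372]
t=3: π = [0.1534, 0.1442, 0.1057, 0.1384, 0.2112, 0.2472]
t=4: π = [0.1534, 0.1437, 0.1043, 0.1379, 0.2091, 0.2515]
t=5: π = [0.1534, 0.1433, 0.1042, 0.1374, 0.2082, 0.2534]
t=6: π = [0.1534, 0.1432, 0.1041, 0.1373, 0.2078, 0.2543]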